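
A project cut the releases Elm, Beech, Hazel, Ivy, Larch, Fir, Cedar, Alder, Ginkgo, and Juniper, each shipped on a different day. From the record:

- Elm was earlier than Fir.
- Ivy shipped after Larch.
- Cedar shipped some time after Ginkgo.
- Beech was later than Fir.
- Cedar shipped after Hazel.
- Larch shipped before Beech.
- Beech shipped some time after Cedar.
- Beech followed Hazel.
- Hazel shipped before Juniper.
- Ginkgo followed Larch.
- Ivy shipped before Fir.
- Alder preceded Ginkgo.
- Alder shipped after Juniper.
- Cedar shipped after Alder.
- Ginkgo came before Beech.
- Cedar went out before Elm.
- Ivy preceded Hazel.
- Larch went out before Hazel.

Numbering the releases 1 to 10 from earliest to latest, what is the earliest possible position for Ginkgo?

Alder, Hazel, Ivy, Juniper, and Larch must all come before Ginkgo — 5 forced predecessors.
Nothing else is forced ahead of Ginkgo, so its earliest slot is position 5 + 1 = 6.

6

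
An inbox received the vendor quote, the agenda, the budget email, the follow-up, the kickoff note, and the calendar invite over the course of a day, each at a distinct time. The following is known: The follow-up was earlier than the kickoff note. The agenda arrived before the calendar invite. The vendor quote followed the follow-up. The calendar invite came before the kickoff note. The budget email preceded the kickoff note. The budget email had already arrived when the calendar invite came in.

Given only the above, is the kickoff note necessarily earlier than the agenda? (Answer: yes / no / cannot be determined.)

no

Tracing the constraints gives the agenda → the calendar invite → the kickoff note, so the agenda must come before the kickoff note.
That means the kickoff note cannot be before the agenda.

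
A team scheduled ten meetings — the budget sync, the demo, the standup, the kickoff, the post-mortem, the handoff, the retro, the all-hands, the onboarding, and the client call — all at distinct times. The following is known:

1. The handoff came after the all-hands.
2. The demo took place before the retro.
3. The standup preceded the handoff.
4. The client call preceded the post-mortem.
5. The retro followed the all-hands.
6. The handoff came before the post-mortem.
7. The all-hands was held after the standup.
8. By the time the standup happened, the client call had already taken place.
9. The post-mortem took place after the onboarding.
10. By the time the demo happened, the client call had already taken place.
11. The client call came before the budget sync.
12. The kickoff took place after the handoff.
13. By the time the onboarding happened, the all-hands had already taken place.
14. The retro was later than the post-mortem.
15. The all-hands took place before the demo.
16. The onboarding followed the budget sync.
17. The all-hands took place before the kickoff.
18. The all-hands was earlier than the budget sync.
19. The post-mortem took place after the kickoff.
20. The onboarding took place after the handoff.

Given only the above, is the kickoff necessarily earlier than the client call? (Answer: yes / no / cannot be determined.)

no

Tracing the constraints gives the client call → the standup → the all-hands → the kickoff, so the client call must come before the kickoff.
That means the kickoff cannot be before the client call.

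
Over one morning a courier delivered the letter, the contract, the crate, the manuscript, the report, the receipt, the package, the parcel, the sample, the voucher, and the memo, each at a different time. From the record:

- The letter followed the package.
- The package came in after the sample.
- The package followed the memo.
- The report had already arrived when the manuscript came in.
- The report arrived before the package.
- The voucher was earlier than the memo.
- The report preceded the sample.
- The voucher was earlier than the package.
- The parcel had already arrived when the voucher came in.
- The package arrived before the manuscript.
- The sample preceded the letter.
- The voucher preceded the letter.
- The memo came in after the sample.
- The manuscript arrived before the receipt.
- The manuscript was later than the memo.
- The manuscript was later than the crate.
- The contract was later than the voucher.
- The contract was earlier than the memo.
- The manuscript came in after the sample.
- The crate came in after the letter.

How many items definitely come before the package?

6

Directly stated before the package: the memo, the report, the sample, and the voucher.
The contract reaches the package via the contract → the memo → the package.
The parcel reaches the package via the parcel → the voucher → the package.
That's the contract, the memo, the parcel, the report, the sample, and the voucher — 6 in all.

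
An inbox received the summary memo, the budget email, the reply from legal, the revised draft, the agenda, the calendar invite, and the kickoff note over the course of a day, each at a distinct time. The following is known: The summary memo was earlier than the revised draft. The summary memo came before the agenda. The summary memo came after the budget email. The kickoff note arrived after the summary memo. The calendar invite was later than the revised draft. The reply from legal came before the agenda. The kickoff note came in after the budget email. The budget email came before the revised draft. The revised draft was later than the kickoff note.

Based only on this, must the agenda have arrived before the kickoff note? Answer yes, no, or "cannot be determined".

cannot be determined

No chain of stated constraints runs from the agenda to the kickoff note, and none runs from the kickoff note to the agenda either.
So the relative order of the agenda and the kickoff note is not fixed by the given facts.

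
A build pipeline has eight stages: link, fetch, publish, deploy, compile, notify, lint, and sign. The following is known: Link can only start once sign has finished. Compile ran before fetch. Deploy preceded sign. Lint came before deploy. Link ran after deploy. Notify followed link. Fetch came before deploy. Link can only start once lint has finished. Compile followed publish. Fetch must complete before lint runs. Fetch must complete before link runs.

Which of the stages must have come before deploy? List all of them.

Directly stated before deploy: fetch and lint.
Compile reaches deploy via compile → fetch → deploy.
Publish reaches deploy via publish → compile → fetch → deploy.
No chain forces sign (or any of the others) ahead of deploy.

compile, fetch, lint, publish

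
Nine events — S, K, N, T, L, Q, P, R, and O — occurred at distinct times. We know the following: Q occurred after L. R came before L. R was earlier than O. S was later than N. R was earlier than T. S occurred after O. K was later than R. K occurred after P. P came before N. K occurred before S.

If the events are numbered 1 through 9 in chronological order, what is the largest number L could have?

8

L must come before Q — 1 event forced after it.
Everything else can be placed before L in some valid order, so L can sit as late as position 9 − 1 = 8.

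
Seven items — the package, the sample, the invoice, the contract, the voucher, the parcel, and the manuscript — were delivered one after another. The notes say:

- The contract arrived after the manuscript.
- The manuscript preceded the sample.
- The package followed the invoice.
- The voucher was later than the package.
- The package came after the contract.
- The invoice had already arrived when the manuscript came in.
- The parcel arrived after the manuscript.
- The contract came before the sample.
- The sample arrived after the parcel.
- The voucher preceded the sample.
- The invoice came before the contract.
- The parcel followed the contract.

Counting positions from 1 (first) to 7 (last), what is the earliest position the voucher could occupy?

The contract, the invoice, the manuscript, and the package must all come before the voucher — 4 forced predecessors.
Nothing else is forced ahead of the voucher, so its earliest slot is position 4 + 1 = 5.

5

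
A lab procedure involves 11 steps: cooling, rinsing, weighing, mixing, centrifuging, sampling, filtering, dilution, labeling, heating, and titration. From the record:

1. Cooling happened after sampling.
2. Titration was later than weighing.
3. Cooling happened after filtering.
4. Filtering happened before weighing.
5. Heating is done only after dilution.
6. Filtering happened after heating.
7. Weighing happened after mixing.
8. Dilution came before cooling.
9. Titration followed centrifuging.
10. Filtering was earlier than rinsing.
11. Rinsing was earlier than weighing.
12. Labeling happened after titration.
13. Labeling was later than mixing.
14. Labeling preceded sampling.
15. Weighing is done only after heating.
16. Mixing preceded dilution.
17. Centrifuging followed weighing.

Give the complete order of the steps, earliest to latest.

The constraints fix every adjacent pair, so only one ordering works:
mixing → dilution → heating → filtering → rinsing → weighing → centrifuging → titration → labeling → sampling → cooling.

mixing, dilution, heating, filtering, rinsing, weighing, centrifuging, titration, labeling, sampling, cooling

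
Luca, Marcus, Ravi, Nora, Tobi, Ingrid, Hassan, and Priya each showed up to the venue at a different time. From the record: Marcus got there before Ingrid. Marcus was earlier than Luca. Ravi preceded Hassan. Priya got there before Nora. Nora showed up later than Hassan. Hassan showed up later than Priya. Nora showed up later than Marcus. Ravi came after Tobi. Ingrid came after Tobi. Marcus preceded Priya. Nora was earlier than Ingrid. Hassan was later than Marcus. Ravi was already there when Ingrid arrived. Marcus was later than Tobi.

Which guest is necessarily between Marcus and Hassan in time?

Priya

Tracing the constraints gives Marcus → Priya → Hassan, so Priya sits after Marcus and before Hassan.
No other guest is forced both after Marcus and before Hassan.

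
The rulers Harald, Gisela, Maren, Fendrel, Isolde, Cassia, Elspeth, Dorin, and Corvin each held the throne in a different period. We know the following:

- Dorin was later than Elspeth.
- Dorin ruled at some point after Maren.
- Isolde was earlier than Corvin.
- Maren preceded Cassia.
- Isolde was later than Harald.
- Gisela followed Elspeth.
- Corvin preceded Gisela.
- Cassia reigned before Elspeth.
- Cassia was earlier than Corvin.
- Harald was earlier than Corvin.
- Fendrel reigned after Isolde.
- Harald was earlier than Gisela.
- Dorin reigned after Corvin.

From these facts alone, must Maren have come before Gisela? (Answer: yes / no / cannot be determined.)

yes

Chain the constraints: Maren → Cassia → Corvin → Gisela. Each link is directly stated, so Maren comes before Gisela.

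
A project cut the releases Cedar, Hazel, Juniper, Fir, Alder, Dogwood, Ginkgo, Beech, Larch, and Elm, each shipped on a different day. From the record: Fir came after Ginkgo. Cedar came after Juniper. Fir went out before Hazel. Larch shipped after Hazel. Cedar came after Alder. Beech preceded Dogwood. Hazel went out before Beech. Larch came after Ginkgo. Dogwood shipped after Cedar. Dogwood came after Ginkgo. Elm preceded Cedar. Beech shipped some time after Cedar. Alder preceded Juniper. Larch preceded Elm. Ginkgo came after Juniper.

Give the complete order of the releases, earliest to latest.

Alder, Juniper, Ginkgo, Fir, Hazel, Larch, Elm, Cedar, Beech, Dogwood

The constraints fix every adjacent pair, so only one ordering works:
Alder → Juniper → Ginkgo → Fir → Hazel → Larch → Elm → Cedar → Beech → Dogwood.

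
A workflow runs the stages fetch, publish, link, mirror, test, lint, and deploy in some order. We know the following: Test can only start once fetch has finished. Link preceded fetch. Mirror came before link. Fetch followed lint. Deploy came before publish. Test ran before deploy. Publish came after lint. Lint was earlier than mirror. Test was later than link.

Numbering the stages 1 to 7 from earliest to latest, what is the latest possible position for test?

5

Test must come before deploy and publish — 2 stages forced after it.
Everything else can be placed before test in some valid order, so test can sit as late as position 7 − 2 = 5.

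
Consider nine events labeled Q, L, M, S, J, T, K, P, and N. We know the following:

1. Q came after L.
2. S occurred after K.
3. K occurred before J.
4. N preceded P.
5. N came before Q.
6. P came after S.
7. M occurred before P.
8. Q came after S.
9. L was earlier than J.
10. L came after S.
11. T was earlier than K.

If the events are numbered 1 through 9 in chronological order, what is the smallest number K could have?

T must come before K — 1 forced predecessor.
Nothing else is forced ahead of K, so its earliest slot is position 1 + 1 = 2.

2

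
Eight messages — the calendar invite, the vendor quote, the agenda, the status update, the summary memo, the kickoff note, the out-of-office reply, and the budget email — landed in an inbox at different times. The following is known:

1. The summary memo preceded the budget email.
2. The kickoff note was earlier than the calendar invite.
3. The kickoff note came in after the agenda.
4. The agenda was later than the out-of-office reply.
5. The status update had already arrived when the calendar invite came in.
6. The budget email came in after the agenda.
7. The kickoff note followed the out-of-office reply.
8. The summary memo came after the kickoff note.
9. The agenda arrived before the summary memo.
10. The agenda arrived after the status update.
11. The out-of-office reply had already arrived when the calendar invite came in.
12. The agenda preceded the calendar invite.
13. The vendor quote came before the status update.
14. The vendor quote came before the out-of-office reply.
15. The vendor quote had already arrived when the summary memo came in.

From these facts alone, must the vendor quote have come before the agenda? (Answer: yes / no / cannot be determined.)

Chain the constraints: the vendor quote → the out-of-office reply → the agenda. Each link is directly stated, so the vendor quote comes before the agenda.

yes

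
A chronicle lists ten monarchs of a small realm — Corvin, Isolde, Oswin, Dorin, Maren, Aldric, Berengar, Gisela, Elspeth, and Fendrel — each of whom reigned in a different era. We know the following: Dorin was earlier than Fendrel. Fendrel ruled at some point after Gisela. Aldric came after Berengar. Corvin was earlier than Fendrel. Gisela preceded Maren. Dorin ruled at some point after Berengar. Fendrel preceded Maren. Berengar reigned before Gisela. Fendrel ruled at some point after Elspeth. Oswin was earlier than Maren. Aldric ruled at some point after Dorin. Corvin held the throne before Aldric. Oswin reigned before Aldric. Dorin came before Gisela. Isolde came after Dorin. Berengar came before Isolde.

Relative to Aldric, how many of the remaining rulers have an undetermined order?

5

Forced before Aldric: Berengar, Corvin, Dorin, and Oswin.
That leaves Elspeth, Fendrel, Gisela, Isolde, and Maren with no forced order relative to Aldric — 5.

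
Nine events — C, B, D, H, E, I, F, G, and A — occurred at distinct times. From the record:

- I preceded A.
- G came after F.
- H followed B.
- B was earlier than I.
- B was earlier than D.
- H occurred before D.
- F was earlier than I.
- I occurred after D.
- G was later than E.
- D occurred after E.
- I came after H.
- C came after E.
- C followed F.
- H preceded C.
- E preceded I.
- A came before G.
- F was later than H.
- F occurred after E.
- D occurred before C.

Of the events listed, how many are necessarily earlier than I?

5

Directly stated before I: B, D, E, F, and H.
No chain forces C (or any of the others) ahead of I.
That's B, D, E, F, and H — 5 in all.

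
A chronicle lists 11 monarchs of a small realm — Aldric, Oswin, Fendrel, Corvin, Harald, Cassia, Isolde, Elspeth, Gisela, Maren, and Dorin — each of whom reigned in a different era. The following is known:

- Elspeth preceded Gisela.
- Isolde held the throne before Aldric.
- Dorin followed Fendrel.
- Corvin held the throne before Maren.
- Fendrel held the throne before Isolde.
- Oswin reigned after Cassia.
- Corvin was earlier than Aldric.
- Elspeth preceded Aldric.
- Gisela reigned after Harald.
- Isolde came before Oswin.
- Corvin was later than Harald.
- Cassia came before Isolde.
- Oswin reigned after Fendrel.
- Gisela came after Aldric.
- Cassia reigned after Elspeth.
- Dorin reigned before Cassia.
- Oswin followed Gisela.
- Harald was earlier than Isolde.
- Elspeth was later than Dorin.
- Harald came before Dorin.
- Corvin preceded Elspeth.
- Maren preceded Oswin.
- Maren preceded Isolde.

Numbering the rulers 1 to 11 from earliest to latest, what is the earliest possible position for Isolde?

8

Cassia, Corvin, Dorin, Elspeth, Fendrel, Harald, and Maren must all come before Isolde — 7 forced predecessors.
Nothing else is forced ahead of Isolde, so their earliest slot is position 7 + 1 = 8.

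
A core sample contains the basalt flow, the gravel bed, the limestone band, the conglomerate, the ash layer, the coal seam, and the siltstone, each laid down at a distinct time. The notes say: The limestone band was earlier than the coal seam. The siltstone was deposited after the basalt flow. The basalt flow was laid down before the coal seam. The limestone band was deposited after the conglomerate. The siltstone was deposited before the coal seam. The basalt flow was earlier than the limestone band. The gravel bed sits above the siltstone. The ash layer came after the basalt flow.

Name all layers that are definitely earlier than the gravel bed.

the basalt flow, the siltstone

Directly stated before the gravel bed: the siltstone.
The basalt flow reaches the gravel bed via the basalt flow → the siltstone → the gravel bed.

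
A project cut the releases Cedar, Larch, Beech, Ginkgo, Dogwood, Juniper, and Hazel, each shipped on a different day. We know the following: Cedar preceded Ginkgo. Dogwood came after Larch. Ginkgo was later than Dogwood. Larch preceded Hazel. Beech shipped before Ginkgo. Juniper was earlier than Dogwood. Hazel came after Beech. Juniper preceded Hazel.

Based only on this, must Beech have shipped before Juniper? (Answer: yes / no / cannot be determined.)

cannot be determined

No chain of stated constraints runs from Beech to Juniper, and none runs from Juniper to Beech either.
So the relative order of Beech and Juniper is not fixed by the given facts.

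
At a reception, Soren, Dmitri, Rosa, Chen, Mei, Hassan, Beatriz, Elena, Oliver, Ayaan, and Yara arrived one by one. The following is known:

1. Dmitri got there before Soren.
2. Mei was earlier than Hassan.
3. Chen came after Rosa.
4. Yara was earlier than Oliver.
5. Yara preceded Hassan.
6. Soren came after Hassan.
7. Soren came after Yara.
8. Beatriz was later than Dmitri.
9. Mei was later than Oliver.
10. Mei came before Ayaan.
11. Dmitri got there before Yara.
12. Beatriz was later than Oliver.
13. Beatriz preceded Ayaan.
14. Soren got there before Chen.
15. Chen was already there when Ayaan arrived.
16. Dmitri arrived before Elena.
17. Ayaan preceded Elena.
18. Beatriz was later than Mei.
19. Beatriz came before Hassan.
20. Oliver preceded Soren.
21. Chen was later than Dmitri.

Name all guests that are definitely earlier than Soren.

Directly stated before Soren: Dmitri, Hassan, Oliver, and Yara.
Beatriz reaches Soren via Beatriz → Hassan → Soren.
Mei reaches Soren via Mei → Hassan → Soren.

Beatriz, Dmitri, Hassan, Mei, Oliver, Yara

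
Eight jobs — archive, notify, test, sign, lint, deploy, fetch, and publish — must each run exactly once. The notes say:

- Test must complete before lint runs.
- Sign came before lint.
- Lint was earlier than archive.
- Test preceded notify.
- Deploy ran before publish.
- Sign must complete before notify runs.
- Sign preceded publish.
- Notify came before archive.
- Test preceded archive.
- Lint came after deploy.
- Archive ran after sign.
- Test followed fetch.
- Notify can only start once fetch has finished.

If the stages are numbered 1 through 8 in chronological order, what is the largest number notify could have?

Notify must come before archive — 1 stage forced after it.
Everything else can be placed before notify in some valid order, so notify can sit as late as position 8 − 1 = 7.

7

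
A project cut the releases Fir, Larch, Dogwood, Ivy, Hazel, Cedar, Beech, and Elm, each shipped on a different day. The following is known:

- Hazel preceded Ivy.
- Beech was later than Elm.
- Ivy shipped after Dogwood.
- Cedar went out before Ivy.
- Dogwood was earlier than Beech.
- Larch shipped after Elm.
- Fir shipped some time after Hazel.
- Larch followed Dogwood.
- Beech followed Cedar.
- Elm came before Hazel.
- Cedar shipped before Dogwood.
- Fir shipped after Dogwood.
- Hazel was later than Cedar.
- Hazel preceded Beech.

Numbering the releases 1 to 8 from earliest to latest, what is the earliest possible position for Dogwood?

Cedar must come before Dogwood — 1 forced predecessor.
Nothing else is forced ahead of Dogwood, so its earliest slot is position 1 + 1 = 2.

2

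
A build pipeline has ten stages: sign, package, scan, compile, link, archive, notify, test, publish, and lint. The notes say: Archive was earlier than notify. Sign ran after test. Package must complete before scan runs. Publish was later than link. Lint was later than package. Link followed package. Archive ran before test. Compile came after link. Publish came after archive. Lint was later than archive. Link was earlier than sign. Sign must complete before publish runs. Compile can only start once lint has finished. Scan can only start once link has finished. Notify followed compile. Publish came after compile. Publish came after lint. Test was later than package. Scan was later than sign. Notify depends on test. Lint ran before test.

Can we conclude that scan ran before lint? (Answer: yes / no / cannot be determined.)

Tracing the constraints gives lint → test → sign → scan, so lint must come before scan.
That means scan cannot be before lint.

no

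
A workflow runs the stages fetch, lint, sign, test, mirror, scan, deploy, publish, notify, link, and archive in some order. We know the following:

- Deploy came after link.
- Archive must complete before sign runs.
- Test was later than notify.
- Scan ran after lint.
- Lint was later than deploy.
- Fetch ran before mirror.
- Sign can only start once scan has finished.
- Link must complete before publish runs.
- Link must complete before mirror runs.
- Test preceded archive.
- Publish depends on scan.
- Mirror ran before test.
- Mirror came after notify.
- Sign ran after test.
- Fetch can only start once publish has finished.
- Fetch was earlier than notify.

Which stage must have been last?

Every other stage has a chain of constraints placing it before sign, so sign is last.

sign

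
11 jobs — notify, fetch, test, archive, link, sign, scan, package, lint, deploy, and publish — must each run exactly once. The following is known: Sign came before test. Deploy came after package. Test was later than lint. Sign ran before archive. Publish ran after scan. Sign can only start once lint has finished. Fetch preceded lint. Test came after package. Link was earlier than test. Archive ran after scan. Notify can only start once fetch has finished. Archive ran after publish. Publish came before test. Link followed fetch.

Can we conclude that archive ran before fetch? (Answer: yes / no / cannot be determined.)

Tracing the constraints gives fetch → lint → sign → archive, so fetch must come before archive.
That means archive cannot be before fetch.

no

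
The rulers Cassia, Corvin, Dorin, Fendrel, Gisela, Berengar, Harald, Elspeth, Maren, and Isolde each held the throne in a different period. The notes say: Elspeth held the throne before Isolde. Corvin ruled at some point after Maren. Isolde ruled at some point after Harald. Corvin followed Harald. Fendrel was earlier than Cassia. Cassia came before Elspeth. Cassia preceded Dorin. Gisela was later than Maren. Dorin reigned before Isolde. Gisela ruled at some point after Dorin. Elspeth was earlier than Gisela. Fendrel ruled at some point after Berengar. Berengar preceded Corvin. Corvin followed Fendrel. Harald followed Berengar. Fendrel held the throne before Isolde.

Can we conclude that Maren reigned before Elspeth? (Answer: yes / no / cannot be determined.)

No chain of stated constraints runs from Maren to Elspeth, and none runs from Elspeth to Maren either.
So the relative order of Maren and Elspeth is not fixed by the given facts.

cannot be determined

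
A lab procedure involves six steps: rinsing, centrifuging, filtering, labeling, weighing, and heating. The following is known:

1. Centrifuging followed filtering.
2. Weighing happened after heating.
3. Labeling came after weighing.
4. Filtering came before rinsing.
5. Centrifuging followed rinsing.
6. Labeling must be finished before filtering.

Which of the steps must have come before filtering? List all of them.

Directly stated before filtering: labeling.
Heating reaches filtering via heating → weighing → labeling → filtering.
Weighing reaches filtering via weighing → labeling → filtering.

heating, labeling, weighing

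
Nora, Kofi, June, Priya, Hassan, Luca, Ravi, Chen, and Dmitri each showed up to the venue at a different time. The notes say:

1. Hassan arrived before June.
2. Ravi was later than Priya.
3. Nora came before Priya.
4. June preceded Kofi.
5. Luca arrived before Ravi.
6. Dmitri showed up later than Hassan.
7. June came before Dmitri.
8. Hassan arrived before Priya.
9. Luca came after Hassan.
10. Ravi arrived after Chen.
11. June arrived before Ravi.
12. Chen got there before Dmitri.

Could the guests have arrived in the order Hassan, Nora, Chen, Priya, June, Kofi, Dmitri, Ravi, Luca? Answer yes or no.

no

The constraints require Luca before Ravi, but in the proposed sequence Ravi appears ahead of Luca. That one violation is enough.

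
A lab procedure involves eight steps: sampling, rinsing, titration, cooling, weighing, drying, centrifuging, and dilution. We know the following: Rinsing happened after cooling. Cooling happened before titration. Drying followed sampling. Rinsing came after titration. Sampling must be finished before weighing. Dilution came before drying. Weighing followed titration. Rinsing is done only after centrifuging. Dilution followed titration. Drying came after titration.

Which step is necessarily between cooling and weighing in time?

titration

Tracing the constraints gives cooling → titration → weighing, so titration sits after cooling and before weighing.
No other step is forced both after cooling and before weighing.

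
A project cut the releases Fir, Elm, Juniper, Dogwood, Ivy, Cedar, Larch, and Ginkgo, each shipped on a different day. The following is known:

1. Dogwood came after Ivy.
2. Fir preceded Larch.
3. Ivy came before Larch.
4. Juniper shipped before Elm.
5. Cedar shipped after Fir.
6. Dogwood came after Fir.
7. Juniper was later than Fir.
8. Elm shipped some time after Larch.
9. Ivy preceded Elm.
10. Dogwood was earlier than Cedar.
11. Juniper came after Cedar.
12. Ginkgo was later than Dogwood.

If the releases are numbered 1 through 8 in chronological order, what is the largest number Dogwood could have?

Dogwood must come before Cedar, Elm, Ginkgo, and Juniper — 4 releases forced after it.
Everything else can be placed before Dogwood in some valid order, so Dogwood can sit as late as position 8 − 4 = 4.

4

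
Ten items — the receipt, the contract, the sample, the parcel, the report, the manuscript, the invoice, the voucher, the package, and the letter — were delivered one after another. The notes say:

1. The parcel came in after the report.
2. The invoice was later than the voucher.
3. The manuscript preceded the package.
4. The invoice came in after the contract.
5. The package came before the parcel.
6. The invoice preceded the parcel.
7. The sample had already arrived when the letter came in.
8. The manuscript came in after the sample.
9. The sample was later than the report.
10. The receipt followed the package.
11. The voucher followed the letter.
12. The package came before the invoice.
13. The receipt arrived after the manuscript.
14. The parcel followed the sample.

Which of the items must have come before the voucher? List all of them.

the letter, the report, the sample

Directly stated before the voucher: the letter.
The report reaches the voucher via the report → the sample → the letter → the voucher.
The sample reaches the voucher via the sample → the letter → the voucher.
No chain forces the parcel (or any of the others) ahead of the voucher.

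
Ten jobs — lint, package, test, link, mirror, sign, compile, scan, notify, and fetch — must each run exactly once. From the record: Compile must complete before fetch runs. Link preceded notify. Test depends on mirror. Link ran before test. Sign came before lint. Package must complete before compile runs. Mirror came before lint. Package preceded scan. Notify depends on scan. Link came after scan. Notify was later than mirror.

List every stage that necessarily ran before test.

link, mirror, package, scan

Directly stated before test: link and mirror.
Package reaches test via package → scan → link → test.
Scan reaches test via scan → link → test.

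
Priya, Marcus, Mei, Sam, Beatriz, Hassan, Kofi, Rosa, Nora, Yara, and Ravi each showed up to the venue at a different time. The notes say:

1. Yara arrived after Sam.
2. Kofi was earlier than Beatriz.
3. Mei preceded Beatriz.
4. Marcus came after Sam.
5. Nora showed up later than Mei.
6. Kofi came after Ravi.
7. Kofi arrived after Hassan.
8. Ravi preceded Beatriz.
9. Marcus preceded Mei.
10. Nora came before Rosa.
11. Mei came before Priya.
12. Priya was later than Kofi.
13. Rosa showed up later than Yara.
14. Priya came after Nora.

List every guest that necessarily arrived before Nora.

Marcus, Mei, Sam

Directly stated before Nora: Mei.
Marcus reaches Nora via Marcus → Mei → Nora.
Sam reaches Nora via Sam → Marcus → Mei → Nora.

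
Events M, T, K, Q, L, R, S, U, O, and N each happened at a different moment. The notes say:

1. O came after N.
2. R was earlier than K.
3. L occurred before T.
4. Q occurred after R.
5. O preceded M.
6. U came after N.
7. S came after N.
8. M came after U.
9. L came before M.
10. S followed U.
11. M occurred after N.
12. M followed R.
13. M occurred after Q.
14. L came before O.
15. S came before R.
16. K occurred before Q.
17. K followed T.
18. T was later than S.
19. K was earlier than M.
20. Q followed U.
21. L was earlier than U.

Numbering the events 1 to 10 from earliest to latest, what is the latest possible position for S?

S must come before K, M, Q, R, and T — 5 events forced after it.
Everything else can be placed before S in some valid order, so S can sit as late as position 10 − 5 = 5.

5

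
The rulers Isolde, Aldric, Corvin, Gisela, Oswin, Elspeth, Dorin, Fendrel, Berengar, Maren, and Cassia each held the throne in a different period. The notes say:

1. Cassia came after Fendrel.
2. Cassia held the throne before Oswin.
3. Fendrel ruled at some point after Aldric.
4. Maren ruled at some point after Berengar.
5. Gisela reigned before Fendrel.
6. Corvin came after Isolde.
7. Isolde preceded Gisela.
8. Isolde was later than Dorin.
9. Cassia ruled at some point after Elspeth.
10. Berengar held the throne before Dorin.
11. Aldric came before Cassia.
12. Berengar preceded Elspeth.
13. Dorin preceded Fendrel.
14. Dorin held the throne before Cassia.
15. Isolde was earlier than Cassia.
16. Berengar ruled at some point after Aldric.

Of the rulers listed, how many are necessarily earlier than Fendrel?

Directly stated before Fendrel: Aldric, Dorin, and Gisela.
Berengar reaches Fendrel via Berengar → Dorin → Fendrel.
Isolde reaches Fendrel via Isolde → Gisela → Fendrel.
No chain forces Corvin (or any of the others) ahead of Fendrel.
That's Aldric, Berengar, Dorin, Gisela, and Isolde — 5 in all.

5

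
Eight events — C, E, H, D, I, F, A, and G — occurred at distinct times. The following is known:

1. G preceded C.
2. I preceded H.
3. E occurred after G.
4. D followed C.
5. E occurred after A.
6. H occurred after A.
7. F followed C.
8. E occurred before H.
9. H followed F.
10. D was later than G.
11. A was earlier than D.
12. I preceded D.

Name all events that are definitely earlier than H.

Directly stated before H: A, E, F, and I.
C reaches H via C → F → H.
G reaches H via G → E → H.

A, C, E, F, G, I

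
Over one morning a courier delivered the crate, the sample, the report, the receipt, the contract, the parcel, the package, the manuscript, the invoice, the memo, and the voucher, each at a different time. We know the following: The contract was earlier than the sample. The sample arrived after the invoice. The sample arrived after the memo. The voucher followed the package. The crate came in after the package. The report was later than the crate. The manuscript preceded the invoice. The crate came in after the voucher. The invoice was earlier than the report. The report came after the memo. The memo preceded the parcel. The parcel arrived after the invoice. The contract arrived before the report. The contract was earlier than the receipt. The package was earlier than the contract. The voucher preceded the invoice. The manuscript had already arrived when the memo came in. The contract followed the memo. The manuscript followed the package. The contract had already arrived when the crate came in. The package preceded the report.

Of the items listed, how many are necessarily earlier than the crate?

5

Directly stated before the crate: the contract, the package, and the voucher.
The manuscript reaches the crate via the manuscript → the memo → the contract → the crate.
The memo reaches the crate via the memo → the contract → the crate.
No chain forces the report (or any of the others) ahead of the crate.
That's the contract, the manuscript, the memo, the package, and the voucher — 5 in all.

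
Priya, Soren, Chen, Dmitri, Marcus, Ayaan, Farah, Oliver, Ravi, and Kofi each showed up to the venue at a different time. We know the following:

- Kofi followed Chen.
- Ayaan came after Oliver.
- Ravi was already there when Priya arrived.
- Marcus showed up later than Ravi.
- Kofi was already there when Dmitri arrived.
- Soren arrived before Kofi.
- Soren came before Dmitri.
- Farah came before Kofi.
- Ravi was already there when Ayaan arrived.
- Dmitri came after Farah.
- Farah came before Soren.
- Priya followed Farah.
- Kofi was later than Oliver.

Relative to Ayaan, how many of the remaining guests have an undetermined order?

Forced before Ayaan: Oliver and Ravi.
That leaves Chen, Dmitri, Farah, Kofi, Marcus, Priya, and Soren with no forced order relative to Ayaan — 7.

7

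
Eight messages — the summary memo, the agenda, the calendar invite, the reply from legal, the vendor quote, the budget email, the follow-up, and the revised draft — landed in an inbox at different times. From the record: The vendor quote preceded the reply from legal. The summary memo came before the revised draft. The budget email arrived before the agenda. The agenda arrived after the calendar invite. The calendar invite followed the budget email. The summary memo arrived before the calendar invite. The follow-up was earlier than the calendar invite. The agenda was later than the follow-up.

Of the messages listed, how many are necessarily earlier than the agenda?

4

Directly stated before the agenda: the budget email, the calendar invite, and the follow-up.
The summary memo reaches the agenda via the summary memo → the calendar invite → the agenda.
That's the budget email, the calendar invite, the follow-up, and the summary memo — 4 in all.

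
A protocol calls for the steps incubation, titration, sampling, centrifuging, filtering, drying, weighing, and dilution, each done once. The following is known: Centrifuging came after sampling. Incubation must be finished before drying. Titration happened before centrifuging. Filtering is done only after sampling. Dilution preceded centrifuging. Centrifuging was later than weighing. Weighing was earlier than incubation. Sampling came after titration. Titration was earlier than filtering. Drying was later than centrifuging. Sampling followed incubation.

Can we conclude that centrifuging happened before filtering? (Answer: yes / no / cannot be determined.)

cannot be determined

No chain of stated constraints runs from centrifuging to filtering, and none runs from filtering to centrifuging either.
So the relative order of centrifuging and filtering is not fixed by the given facts.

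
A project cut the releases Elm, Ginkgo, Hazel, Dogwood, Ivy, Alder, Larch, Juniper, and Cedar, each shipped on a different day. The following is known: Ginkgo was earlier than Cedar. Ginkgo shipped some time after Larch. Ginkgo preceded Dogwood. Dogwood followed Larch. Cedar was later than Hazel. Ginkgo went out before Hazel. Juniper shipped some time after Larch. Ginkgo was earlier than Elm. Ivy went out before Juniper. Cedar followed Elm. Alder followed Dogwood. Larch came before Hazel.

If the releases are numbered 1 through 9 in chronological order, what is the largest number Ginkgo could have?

4

Ginkgo must come before Alder, Cedar, Dogwood, Elm, and Hazel — 5 releases forced after it.
Everything else can be placed before Ginkgo in some valid order, so Ginkgo can sit as late as position 9 − 5 = 4.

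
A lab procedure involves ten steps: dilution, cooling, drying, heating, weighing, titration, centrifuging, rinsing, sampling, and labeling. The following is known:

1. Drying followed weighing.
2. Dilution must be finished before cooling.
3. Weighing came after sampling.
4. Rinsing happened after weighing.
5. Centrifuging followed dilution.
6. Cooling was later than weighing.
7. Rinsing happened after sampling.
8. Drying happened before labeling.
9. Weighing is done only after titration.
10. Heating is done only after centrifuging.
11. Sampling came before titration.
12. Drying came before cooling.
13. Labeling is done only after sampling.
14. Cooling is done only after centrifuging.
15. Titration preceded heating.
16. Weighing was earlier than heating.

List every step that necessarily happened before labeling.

drying, sampling, titration, weighing

Directly stated before labeling: drying and sampling.
Titration reaches labeling via titration → weighing → drying → labeling.
Weighing reaches labeling via weighing → drying → labeling.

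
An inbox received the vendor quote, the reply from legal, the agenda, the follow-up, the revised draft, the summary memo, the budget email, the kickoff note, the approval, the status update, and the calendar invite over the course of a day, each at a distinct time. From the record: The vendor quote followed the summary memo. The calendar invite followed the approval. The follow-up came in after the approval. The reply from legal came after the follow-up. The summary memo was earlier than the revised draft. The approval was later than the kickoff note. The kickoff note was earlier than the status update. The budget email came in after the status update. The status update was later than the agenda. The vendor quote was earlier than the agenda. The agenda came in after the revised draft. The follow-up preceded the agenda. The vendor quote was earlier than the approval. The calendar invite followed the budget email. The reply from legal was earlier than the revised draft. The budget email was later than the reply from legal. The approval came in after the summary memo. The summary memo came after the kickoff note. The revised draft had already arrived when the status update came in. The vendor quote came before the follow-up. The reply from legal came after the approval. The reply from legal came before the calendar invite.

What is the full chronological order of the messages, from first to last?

The constraints fix every adjacent pair, so only one ordering works:
the kickoff note → the summary memo → the vendor quote → the approval → the follow-up → the reply from legal → the revised draft → the agenda → the status update → the budget email → the calendar invite.

the kickoff note, the summary memo, the vendor quote, the approval, the follow-up, the reply from legal, the revised draft, the agenda, the status update, the budget email, the calendar invite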